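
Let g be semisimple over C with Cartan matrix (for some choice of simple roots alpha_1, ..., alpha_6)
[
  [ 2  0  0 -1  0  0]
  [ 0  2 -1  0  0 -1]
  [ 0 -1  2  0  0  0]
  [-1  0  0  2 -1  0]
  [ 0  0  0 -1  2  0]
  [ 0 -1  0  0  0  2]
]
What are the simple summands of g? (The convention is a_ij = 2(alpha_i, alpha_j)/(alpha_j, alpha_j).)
The diagram associated to this matrix has two connected components: the simple roots {alpha_1, alpha_4, alpha_5} form a chain of 3 nodes with single edges (A_3), and {alpha_2, alpha_3, alpha_6} form a chain of 3 nodes with single edges (A_3). A semisimple Lie algebra decomposes uniquely as the direct sum of simple ideals, one per connected component of its Dynkin diagram, so g ≅ A_3 ⊕ A_3 (dimension 15 + 15 = 30).

A_3 (sl(4)) ⊕ A_3 (sl(4))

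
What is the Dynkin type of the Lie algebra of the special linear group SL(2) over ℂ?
A_1 (sl(2))

This is sl(2), which has dimension 2^2 - 1 = 3 and rank 2 - 1 = 1 (a Cartan subalgebra is the diagonal traceless matrices). In the classification of classical Lie algebras, the special linear algebra sl(n+1) has type A_n; here n = 1, so the Dynkin diagram is a chain of 1 nodes with single edges (A_1). Hence the type is A_1.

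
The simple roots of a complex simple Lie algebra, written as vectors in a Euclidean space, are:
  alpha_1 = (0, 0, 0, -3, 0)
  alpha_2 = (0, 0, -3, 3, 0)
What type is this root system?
B_2 (so(5))

Compute the Cartan integers a_ij = 2(alpha_i, alpha_j)/(alpha_j, alpha_j); the resulting 2x2 Cartan matrix is
[[2, -1], [-2, 2]].
The roots have two lengths (squared-length ratio 2:1); the short ones are alpha_{1}. The associated Dynkin diagram is a chain of 2 nodes with a double edge at one end; the terminal node there is the unique short simple root (B_2), so the type is B_2 (the algebra so(5)).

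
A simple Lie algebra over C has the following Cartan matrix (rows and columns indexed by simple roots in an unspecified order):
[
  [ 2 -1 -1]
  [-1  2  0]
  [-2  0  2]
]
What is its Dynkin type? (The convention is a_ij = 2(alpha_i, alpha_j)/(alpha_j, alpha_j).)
C_3 (sp(6))

The matrix has rank 3 with 2's on the diagonal. Reading the off-diagonal entries as Dynkin edges (a single edge where a_ij = a_ji = -1; a double or triple edge where a_ij * a_ji = 2 or 3), the diagram is a chain of 3 nodes with a double edge at one end; the terminal node there is the unique long simple root (C_3). One simple-root ordering that puts it in standard form is (alpha_2, alpha_1, alpha_3). So the algebra is type C_3, i.e. sp(6).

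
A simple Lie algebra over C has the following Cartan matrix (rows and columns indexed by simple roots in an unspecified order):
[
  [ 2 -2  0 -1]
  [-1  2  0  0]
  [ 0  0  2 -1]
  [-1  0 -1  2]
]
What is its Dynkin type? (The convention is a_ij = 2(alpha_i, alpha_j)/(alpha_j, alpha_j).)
B_4 (so(9))

The matrix has rank 4 with 2's on the diagonal. Reading the off-diagonal entries as Dynkin edges (a single edge where a_ij = a_ji = -1; a double or triple edge where a_ij * a_ji = 2 or 3), the diagram is a chain of 4 nodes with a double edge at one end; the terminal node there is the unique short simple root (B_4). One simple-root ordering that puts it in standard form is (alpha_3, alpha_4, alpha_1, alpha_2). So the algebra is type B_4, i.e. so(9).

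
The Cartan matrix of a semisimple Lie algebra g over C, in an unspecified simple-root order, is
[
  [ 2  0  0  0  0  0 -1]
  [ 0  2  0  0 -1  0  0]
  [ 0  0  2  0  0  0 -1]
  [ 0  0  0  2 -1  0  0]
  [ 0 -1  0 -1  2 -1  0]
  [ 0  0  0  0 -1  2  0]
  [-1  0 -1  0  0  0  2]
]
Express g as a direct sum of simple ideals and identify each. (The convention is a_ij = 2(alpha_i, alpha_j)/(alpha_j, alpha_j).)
A3 ⊕ D4

The diagram associated to this matrix has two connected components: the simple roots {alpha_1, alpha_3, alpha_7} form a chain of 3 nodes with single edges (A_3), and {alpha_2, alpha_4, alpha_5, alpha_6} form a chain of 2 nodes with a fork of two nodes at one end (D_4). A semisimple Lie algebra decomposes uniquely as the direct sum of simple ideals, one per connected component of its Dynkin diagram, so g ≅ A_3 ⊕ D_4 (dimension 15 + 28 = 43).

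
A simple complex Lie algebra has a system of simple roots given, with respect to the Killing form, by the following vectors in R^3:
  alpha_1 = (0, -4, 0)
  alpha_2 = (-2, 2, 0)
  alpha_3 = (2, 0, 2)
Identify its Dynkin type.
Compute the Cartan integers a_ij = 2(alpha_i, alpha_j)/(alpha_j, alpha_j); the resulting 3x3 Cartan matrix is
[[2, -2, 0], [-1, 2, -1], [0, -1, 2]].
The roots have two lengths (squared-length ratio 2:1); the short ones are alpha_{2,3}. The associated Dynkin diagram is a chain of 3 nodes with a double edge at one end; the terminal node there is the unique long simple root (C_3), so the type is C_3 (the algebra sp(6)).

type C_3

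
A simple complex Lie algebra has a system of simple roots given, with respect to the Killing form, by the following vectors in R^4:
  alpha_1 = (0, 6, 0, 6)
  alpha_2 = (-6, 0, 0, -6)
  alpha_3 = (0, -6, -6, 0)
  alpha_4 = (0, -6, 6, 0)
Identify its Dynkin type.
Compute the Cartan integers a_ij = 2(alpha_i, alpha_j)/(alpha_j, alpha_j); the resulting 4x4 Cartan matrix is
[[2, -1, -1, -1], [-1, 2, 0, 0], [-1, 0, 2, 0], [-1, 0, 0, 2]].
All simple roots have the same length, so the diagram is simply laced. The associated Dynkin diagram is a chain of 2 nodes with a fork of two nodes at one end (D_4), so the type is D_4 (the algebra so(8)).

type D_4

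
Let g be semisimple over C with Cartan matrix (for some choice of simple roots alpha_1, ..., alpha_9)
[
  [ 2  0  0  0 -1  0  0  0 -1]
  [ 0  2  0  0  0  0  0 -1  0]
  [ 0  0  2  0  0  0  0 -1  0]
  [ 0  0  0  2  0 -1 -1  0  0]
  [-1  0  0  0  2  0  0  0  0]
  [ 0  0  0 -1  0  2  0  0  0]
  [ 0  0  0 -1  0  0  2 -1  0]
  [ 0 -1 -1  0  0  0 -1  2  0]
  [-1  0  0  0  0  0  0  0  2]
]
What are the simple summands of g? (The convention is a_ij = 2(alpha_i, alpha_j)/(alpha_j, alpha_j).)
The diagram associated to this matrix has two connected components: the simple roots {alpha_1, alpha_5, alpha_9} form a chain of 3 nodes with single edges (A_3), and {alpha_2, alpha_3, alpha_4, alpha_6, alpha_7, alpha_8} form a chain of 4 nodes with a fork of two nodes at one end (D_6). A semisimple Lie algebra decomposes uniquely as the direct sum of simple ideals, one per connected component of its Dynkin diagram, so g ≅ A_3 ⊕ D_6 (dimension 15 + 66 = 81).

type A_3 ⊕ type D_6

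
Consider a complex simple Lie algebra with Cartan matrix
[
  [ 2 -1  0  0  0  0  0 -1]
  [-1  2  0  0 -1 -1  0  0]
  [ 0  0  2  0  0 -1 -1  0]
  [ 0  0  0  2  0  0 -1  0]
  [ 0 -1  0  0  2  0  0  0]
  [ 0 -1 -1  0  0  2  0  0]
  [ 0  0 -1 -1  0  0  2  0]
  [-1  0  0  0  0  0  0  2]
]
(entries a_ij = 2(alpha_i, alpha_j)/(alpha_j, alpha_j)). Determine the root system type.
The matrix has rank 8 with 2's on the diagonal. Reading the off-diagonal entries as Dynkin edges (a single edge where a_ij = a_ji = -1; a double or triple edge where a_ij * a_ji = 2 or 3), the diagram is a chain of 7 nodes with one extra node attached to the third node from one end (E_8). One simple-root ordering that puts it in standard form is (alpha_8, alpha_5, alpha_1, alpha_2, alpha_6, alpha_3, alpha_7, alpha_4). So the algebra is type E_8.

E_8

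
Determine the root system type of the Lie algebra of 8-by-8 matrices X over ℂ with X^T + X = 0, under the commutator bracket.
type D_4

This is so(8) with 8 even, which has dimension 8(8-1)/2 = 28 and rank 8/2 = 4. In the classification of classical Lie algebras, the orthogonal algebra so(2n) in an even number of variables has type D_n; here n = 4, so the Dynkin diagram is a chain of 2 nodes with a fork of two nodes at one end (D_4). Hence the type is D_4.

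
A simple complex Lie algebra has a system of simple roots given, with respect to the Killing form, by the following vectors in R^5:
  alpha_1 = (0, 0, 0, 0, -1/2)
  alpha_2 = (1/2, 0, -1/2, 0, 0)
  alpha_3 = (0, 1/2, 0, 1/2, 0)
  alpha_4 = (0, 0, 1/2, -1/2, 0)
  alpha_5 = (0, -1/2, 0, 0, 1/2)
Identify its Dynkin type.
B_5 (so(11))

Compute the Cartan integers a_ij = 2(alpha_i, alpha_j)/(alpha_j, alpha_j); the resulting 5x5 Cartan matrix is
[[2, 0, 0, 0, -1], [0, 2, 0, -1, 0], [0, 0, 2, -1, -1], [0, -1, -1, 2, 0], [-2, 0, -1, 0, 2]].
The roots have two lengths (squared-length ratio 2:1); the short ones are alpha_{1}. The associated Dynkin diagram is a chain of 5 nodes with a double edge at one end; the terminal node there is the unique short simple root (B_5), so the type is B_5 (the algebra so(11)).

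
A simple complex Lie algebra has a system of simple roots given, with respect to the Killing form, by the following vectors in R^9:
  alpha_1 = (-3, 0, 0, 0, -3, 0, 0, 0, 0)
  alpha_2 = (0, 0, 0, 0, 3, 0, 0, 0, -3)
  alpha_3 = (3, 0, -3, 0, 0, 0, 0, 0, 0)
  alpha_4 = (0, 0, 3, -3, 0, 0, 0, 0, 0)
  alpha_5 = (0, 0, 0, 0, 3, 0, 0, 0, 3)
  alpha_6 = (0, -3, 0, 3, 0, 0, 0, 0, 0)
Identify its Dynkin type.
D_6 (so(12))

Compute the Cartan integers a_ij = 2(alpha_i, alpha_j)/(alpha_j, alpha_j); the resulting 6x6 Cartan matrix is
[[2, -1, -1, 0, -1, 0], [-1, 2, 0, 0, 0, 0], [-1, 0, 2, -1, 0, 0], [0, 0, -1, 2, 0, -1], [-1, 0, 0, 0, 2, 0], [0, 0, 0, -1, 0, 2]].
All simple roots have the same length, so the diagram is simply laced. The associated Dynkin diagram is a chain of 4 nodes with a fork of two nodes at one end (D_6), so the type is D_6 (the algebra so(12)).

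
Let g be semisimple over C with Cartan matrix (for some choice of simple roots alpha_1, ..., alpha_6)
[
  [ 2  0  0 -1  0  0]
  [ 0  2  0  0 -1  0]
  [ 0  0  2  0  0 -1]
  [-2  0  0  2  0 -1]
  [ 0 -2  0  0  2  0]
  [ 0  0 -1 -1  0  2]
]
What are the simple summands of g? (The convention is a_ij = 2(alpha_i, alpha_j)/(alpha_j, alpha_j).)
The diagram associated to this matrix has two connected components: the simple roots {alpha_2, alpha_5} form a chain of 2 nodes with a double edge at one end; the terminal node there is the unique short simple root (B_2), and {alpha_1, alpha_3, alpha_4, alpha_6} form a chain of 4 nodes with a double edge at one end; the terminal node there is the unique short simple root (B_4). A semisimple Lie algebra decomposes uniquely as the direct sum of simple ideals, one per connected component of its Dynkin diagram, so g ≅ B_2 ⊕ B_4 (dimension 10 + 36 = 46).

B_2 (so(5)) ⊕ B_4 (so(9))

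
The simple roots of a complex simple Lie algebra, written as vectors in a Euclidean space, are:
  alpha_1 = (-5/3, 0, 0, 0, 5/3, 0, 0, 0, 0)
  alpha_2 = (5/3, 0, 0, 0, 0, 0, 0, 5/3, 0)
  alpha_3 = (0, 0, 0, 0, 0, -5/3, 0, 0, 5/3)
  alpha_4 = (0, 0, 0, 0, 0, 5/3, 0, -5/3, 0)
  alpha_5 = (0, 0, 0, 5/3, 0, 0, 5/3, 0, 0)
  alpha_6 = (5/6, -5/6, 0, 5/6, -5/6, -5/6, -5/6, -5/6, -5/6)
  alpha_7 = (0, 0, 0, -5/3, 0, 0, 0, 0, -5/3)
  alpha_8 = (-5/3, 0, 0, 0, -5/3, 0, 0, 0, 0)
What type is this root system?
Compute the Cartan integers a_ij = 2(alpha_i, alpha_j)/(alpha_j, alpha_j); the resulting 8x8 Cartan matrix is
[[2, -1, 0, 0, 0, -1, 0, 0], [-1, 2, 0, -1, 0, 0, 0, -1], [0, 0, 2, -1, 0, 0, -1, 0], [0, -1, -1, 2, 0, 0, 0, 0], [0, 0, 0, 0, 2, 0, -1, 0], [-1, 0, 0, 0, 0, 2, 0, 0], [0, 0, -1, 0, -1, 0, 2, 0], [0, -1, 0, 0, 0, 0, 0, 2]].
All simple roots have the same length, so the diagram is simply laced. The associated Dynkin diagram is a chain of 7 nodes with one extra node attached to the third node from one end (E_8), so the type is E_8.

type E_8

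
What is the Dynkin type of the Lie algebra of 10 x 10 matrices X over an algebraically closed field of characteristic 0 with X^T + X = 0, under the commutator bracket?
D5

This is so(10) with 10 even, which has dimension 10(10-1)/2 = 45 and rank 10/2 = 5. In the classification of classical Lie algebras, the orthogonal algebra so(2n) in an even number of variables has type D_n; here n = 5, so the Dynkin diagram is a chain of 3 nodes with a fork of two nodes at one end (D_5). Hence the type is D_5.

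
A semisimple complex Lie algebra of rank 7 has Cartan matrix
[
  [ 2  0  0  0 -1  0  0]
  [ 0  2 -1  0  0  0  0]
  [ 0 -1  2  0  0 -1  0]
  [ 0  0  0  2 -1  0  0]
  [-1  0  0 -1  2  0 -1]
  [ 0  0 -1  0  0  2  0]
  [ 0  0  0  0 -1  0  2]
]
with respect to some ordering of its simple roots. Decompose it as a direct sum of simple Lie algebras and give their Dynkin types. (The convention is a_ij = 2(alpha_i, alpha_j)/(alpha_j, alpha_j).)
A_3 (sl(4)) + D_4 (so(8))

The diagram associated to this matrix has two connected components: the simple roots {alpha_2, alpha_3, alpha_6} form a chain of 3 nodes with single edges (A_3), and {alpha_1, alpha_4, alpha_5, alpha_7} form a chain of 2 nodes with a fork of two nodes at one end (D_4). A semisimple Lie algebra decomposes uniquely as the direct sum of simple ideals, one per connected component of its Dynkin diagram, so g ≅ A_3 ⊕ D_4 (dimension 15 + 28 = 43).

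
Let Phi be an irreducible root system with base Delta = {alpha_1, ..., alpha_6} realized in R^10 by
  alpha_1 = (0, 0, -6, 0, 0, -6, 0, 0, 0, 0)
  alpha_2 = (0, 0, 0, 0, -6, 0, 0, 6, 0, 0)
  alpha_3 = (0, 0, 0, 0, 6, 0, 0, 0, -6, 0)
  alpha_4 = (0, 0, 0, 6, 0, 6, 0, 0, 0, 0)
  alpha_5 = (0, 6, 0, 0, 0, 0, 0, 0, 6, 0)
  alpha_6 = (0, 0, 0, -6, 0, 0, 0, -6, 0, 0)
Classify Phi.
A_6 (sl(7))

Compute the Cartan integers a_ij = 2(alpha_i, alpha_j)/(alpha_j, alpha_j); the resulting 6x6 Cartan matrix is
[[2, 0, 0, -1, 0, 0], [0, 2, -1, 0, 0, -1], [0, -1, 2, 0, -1, 0], [-1, 0, 0, 2, 0, -1], [0, 0, -1, 0, 2, 0], [0, -1, 0, -1, 0, 2]].
All simple roots have the same length, so the diagram is simply laced. The associated Dynkin diagram is a chain of 6 nodes with single edges (A_6), so the type is A_6 (the algebra sl(7)).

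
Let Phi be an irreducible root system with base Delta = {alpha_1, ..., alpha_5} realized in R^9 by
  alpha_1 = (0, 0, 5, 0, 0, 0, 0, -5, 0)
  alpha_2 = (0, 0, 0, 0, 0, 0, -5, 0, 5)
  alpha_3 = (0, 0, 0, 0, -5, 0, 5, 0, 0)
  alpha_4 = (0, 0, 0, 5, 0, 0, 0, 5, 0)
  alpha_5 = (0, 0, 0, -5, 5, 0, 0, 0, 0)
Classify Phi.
A5

Compute the Cartan integers a_ij = 2(alpha_i, alpha_j)/(alpha_j, alpha_j); the resulting 5x5 Cartan matrix is
[[2, 0, 0, -1, 0], [0, 2, -1, 0, 0], [0, -1, 2, 0, -1], [-1, 0, 0, 2, -1], [0, 0, -1, -1, 2]].
All simple roots have the same length, so the diagram is simply laced. The associated Dynkin diagram is a chain of 5 nodes with single edges (A_5), so the type is A_5 (the algebra sl(6)).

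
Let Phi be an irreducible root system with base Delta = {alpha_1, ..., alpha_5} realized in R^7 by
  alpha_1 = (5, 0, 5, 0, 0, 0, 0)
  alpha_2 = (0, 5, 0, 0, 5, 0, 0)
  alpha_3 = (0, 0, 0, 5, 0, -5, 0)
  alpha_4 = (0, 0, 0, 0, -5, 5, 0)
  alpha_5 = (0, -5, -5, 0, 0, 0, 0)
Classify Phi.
Compute the Cartan integers a_ij = 2(alpha_i, alpha_j)/(alpha_j, alpha_j); the resulting 5x5 Cartan matrix is
[[2, 0, 0, 0, -1], [0, 2, 0, -1, -1], [0, 0, 2, -1, 0], [0, -1, -1, 2, 0], [-1, -1, 0, 0, 2]].
All simple roots have the same length, so the diagram is simply laced. The associated Dynkin diagram is a chain of 5 nodes with single edges (A_5), so the type is A_5 (the algebra sl(6)).

A_5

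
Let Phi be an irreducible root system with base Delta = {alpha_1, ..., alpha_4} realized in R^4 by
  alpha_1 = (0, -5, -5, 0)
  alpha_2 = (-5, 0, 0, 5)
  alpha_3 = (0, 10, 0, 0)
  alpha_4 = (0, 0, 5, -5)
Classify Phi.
Compute the Cartan integers a_ij = 2(alpha_i, alpha_j)/(alpha_j, alpha_j); the resulting 4x4 Cartan matrix is
[[2, 0, -1, -1], [0, 2, 0, -1], [-2, 0, 2, 0], [-1, -1, 0, 2]].
The roots have two lengths (squared-length ratio 2:1); the short ones are alpha_{1,2,4}. The associated Dynkin diagram is a chain of 4 nodes with a double edge at one end; the terminal node there is the unique long simple root (C_4), so the type is C_4 (the algebra sp(8)).

type C_4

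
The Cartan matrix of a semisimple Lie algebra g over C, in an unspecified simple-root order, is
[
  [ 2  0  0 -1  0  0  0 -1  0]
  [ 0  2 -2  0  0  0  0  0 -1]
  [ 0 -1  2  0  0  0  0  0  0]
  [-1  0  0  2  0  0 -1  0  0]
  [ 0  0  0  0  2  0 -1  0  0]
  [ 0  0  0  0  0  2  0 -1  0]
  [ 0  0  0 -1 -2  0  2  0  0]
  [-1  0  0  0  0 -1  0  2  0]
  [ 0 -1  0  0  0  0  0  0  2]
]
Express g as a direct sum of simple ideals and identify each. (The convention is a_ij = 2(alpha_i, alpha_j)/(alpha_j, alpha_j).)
The diagram associated to this matrix has two connected components: the simple roots {alpha_2, alpha_3, alpha_9} form a chain of 3 nodes with a double edge at one end; the terminal node there is the unique short simple root (B_3), and {alpha_1, alpha_4, alpha_5, alpha_6, alpha_7, alpha_8} form a chain of 6 nodes with a double edge at one end; the terminal node there is the unique short simple root (B_6). A semisimple Lie algebra decomposes uniquely as the direct sum of simple ideals, one per connected component of its Dynkin diagram, so g ≅ B_3 ⊕ B_6 (dimension 21 + 78 = 99).

B_3 (so(7)) ⊕ B_6 (so(13))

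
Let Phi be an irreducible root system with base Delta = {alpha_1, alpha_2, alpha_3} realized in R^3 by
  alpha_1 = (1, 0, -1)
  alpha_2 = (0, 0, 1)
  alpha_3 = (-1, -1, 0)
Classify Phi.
Compute the Cartan integers a_ij = 2(alpha_i, alpha_j)/(alpha_j, alpha_j); the resulting 3x3 Cartan matrix is
[[2, -2, -1], [-1, 2, 0], [-1, 0, 2]].
The roots have two lengths (squared-length ratio 2:1); the short ones are alpha_{2}. The associated Dynkin diagram is a chain of 3 nodes with a double edge at one end; the terminal node there is the unique short simple root (B_3), so the type is B_3 (the algebra so(7)).

type B_3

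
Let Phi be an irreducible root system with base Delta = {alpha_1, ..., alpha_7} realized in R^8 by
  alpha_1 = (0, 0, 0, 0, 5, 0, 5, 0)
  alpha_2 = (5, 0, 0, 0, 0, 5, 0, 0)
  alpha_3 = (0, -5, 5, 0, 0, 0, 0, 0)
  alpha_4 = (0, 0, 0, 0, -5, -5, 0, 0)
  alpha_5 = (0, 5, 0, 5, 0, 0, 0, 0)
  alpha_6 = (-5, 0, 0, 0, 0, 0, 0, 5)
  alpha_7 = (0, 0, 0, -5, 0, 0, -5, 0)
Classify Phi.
Compute the Cartan integers a_ij = 2(alpha_i, alpha_j)/(alpha_j, alpha_j); the resulting 7x7 Cartan matrix is
[[2, 0, 0, -1, 0, 0, -1], [0, 2, 0, -1, 0, -1, 0], [0, 0, 2, 0, -1, 0, 0], [-1, -1, 0, 2, 0, 0, 0], [0, 0, -1, 0, 2, 0, -1], [0, -1, 0, 0, 0, 2, 0], [-1, 0, 0, 0, -1, 0, 2]].
All simple roots have the same length, so the diagram is simply laced. The associated Dynkin diagram is a chain of 7 nodes with single edges (A_7), so the type is A_7 (the algebra sl(8)).

A7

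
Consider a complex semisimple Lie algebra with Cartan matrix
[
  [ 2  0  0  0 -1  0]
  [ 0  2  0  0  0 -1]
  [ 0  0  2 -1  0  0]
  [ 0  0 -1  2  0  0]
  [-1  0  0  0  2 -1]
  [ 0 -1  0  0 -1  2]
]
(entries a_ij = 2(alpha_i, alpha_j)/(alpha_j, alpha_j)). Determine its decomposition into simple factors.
type A_2 + type A_4

The diagram associated to this matrix has two connected components: the simple roots {alpha_3, alpha_4} form a chain of 2 nodes with single edges (A_2), and {alpha_1, alpha_2, alpha_5, alpha_6} form a chain of 4 nodes with single edges (A_4). A semisimple Lie algebra decomposes uniquely as the direct sum of simple ideals, one per connected component of its Dynkin diagram, so g ≅ A_2 ⊕ A_4 (dimension 8 + 24 = 32).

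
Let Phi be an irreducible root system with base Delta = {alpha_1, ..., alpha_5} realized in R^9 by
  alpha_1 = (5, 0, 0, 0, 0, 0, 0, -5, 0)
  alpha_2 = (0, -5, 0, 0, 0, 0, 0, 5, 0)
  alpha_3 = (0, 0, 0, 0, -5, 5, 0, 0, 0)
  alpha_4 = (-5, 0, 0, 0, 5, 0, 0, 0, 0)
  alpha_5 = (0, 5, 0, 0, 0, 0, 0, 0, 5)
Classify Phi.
A_5 (sl(6))

Compute the Cartan integers a_ij = 2(alpha_i, alpha_j)/(alpha_j, alpha_j); the resulting 5x5 Cartan matrix is
[[2, -1, 0, -1, 0], [-1, 2, 0, 0, -1], [0, 0, 2, -1, 0], [-1, 0, -1, 2, 0], [0, -1, 0, 0, 2]].
All simple roots have the same length, so the diagram is simply laced. The associated Dynkin diagram is a chain of 5 nodes with single edges (A_5), so the type is A_5 (the algebra sl(6)).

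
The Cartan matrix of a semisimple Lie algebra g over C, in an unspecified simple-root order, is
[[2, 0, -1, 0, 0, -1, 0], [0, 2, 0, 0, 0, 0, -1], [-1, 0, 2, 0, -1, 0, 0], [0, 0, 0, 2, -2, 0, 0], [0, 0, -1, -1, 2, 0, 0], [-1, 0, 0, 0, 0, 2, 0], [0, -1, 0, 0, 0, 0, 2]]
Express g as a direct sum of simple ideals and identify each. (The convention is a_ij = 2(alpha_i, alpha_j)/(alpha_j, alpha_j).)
The diagram associated to this matrix has two connected components: the simple roots {alpha_2, alpha_7} form a chain of 2 nodes with single edges (A_2), and {alpha_1, alpha_3, alpha_4, alpha_5, alpha_6} form a chain of 5 nodes with a double edge at one end; the terminal node there is the unique long simple root (C_5). A semisimple Lie algebra decomposes uniquely as the direct sum of simple ideals, one per connected component of its Dynkin diagram, so g ≅ A_2 ⊕ C_5 (dimension 8 + 55 = 63).

A2 + C5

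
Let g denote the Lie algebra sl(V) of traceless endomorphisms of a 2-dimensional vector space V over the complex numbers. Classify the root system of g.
This is sl(2), which has dimension 2^2 - 1 = 3 and rank 2 - 1 = 1 (a Cartan subalgebra is the diagonal traceless matrices). In the classification of classical Lie algebras, the special linear algebra sl(n+1) has type A_n; here n = 1, so the Dynkin diagram is a chain of 1 nodes with single edges (A_1). Hence the type is A_1.

type A_1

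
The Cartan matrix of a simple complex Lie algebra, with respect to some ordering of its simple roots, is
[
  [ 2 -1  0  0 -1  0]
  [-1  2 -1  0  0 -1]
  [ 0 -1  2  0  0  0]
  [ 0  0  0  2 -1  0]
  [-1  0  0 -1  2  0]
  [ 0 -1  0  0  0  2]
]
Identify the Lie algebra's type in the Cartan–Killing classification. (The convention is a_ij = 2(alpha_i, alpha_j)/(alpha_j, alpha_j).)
The matrix has rank 6 with 2's on the diagonal. Reading the off-diagonal entries as Dynkin edges (a single edge where a_ij = a_ji = -1; a double or triple edge where a_ij * a_ji = 2 or 3), the diagram is a chain of 4 nodes with a fork of two nodes at one end (D_6). One simple-root ordering that puts it in standard form is (alpha_4, alpha_5, alpha_1, alpha_2, alpha_3, alpha_6). So the algebra is type D_6, i.e. so(12).

D_6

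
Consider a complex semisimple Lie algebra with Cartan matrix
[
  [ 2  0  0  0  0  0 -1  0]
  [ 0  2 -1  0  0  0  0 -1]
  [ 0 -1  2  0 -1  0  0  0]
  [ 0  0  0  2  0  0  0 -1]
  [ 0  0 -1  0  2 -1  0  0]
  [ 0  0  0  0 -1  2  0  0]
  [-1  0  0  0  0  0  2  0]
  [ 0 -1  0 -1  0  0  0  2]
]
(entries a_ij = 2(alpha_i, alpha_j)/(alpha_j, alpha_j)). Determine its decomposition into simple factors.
The diagram associated to this matrix has two connected components: the simple roots {alpha_1, alpha_7} form a chain of 2 nodes with single edges (A_2), and {alpha_2, alpha_3, alpha_4, alpha_5, alpha_6, alpha_8} form a chain of 6 nodes with single edges (A_6). A semisimple Lie algebra decomposes uniquely as the direct sum of simple ideals, one per connected component of its Dynkin diagram, so g ≅ A_2 ⊕ A_6 (dimension 8 + 48 = 56).

A_2 (sl(3)) + A_6 (sl(7))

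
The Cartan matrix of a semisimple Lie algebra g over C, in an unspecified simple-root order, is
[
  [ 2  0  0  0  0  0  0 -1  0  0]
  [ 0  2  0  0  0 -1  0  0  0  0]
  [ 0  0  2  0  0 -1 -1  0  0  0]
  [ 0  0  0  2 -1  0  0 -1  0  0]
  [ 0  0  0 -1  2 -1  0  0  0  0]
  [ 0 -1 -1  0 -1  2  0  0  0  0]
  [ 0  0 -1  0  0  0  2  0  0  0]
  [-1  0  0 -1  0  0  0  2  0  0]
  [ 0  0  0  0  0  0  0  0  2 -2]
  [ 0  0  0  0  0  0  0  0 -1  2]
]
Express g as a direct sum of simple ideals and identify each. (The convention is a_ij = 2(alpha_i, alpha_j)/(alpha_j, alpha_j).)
The diagram associated to this matrix has two connected components: the simple roots {alpha_9, alpha_10} form a chain of 2 nodes with a double edge at one end; the terminal node there is the unique short simple root (B_2), and {alpha_1, alpha_2, alpha_3, alpha_4, alpha_5, alpha_6, alpha_7, alpha_8} form a chain of 7 nodes with one extra node attached to the third node from one end (E_8). A semisimple Lie algebra decomposes uniquely as the direct sum of simple ideals, one per connected component of its Dynkin diagram, so g ≅ B_2 ⊕ E_8 (dimension 10 + 248 = 258).

type B_2 + type E_8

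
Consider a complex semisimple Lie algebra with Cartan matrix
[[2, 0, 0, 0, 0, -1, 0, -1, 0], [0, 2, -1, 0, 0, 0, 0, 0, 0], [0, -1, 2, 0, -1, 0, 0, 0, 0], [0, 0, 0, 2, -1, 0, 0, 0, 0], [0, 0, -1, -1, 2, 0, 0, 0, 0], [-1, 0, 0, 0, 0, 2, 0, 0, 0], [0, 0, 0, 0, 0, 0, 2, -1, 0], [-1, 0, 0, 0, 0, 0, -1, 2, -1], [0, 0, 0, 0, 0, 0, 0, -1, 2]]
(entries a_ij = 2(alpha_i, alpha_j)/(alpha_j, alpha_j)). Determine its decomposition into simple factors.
The diagram associated to this matrix has two connected components: the simple roots {alpha_2, alpha_3, alpha_4, alpha_5} form a chain of 4 nodes with single edges (A_4), and {alpha_1, alpha_6, alpha_7, alpha_8, alpha_9} form a chain of 3 nodes with a fork of two nodes at one end (D_5). A semisimple Lie algebra decomposes uniquely as the direct sum of simple ideals, one per connected component of its Dynkin diagram, so g ≅ A_4 ⊕ D_5 (dimension 24 + 45 = 69).

A4 ⊕ D5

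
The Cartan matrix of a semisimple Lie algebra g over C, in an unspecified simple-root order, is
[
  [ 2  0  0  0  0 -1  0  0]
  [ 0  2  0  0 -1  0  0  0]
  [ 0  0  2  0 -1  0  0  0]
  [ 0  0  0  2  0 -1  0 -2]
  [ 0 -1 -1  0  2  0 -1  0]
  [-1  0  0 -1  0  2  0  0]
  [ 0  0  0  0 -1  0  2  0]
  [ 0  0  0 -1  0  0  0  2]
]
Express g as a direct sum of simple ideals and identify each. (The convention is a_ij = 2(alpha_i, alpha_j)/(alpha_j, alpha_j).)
The diagram associated to this matrix has two connected components: the simple roots {alpha_1, alpha_4, alpha_6, alpha_8} form a chain of 4 nodes with a double edge at one end; the terminal node there is the unique short simple root (B_4), and {alpha_2, alpha_3, alpha_5, alpha_7} form a chain of 2 nodes with a fork of two nodes at one end (D_4). A semisimple Lie algebra decomposes uniquely as the direct sum of simple ideals, one per connected component of its Dynkin diagram, so g ≅ B_4 ⊕ D_4 (dimension 36 + 28 = 64).

type B_4 ⊕ type D_4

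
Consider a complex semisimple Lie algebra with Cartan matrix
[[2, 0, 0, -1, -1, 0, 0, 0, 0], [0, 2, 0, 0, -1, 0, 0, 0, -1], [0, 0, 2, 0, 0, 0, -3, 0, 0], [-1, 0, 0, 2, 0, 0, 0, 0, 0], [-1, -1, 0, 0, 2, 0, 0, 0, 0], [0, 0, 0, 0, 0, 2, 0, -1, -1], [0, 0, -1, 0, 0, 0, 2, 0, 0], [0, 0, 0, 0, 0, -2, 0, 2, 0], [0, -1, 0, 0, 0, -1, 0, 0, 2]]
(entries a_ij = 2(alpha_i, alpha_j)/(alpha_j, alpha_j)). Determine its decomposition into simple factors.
C7 + G2

The diagram associated to this matrix has two connected components: the simple roots {alpha_1, alpha_2, alpha_4, alpha_5, alpha_6, alpha_8, alpha_9} form a chain of 7 nodes with a double edge at one end; the terminal node there is the unique long simple root (C_7), and {alpha_3, alpha_7} form two nodes joined by a triple edge (G_2). A semisimple Lie algebra decomposes uniquely as the direct sum of simple ideals, one per connected component of its Dynkin diagram, so g ≅ C_7 ⊕ G_2 (dimension 105 + 14 = 119).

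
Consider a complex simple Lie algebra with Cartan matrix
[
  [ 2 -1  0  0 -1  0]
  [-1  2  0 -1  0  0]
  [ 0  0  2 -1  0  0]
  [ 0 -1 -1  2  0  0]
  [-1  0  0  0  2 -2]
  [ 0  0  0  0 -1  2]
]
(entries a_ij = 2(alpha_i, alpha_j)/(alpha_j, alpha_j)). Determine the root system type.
The matrix has rank 6 with 2's on the diagonal. Reading the off-diagonal entries as Dynkin edges (a single edge where a_ij = a_ji = -1; a double or triple edge where a_ij * a_ji = 2 or 3), the diagram is a chain of 6 nodes with a double edge at one end; the terminal node there is the unique short simple root (B_6). One simple-root ordering that puts it in standard form is (alpha_3, alpha_4, alpha_2, alpha_1, alpha_5, alpha_6). So the algebra is type B_6, i.e. so(13).

B_6 (so(13))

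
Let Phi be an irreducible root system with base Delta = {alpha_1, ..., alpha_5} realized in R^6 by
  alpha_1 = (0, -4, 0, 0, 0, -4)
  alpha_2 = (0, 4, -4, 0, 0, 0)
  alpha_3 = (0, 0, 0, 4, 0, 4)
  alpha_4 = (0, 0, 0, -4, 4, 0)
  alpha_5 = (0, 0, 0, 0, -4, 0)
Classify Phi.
B_5

Compute the Cartan integers a_ij = 2(alpha_i, alpha_j)/(alpha_j, alpha_j); the resulting 5x5 Cartan matrix is
[[2, -1, -1, 0, 0], [-1, 2, 0, 0, 0], [-1, 0, 2, -1, 0], [0, 0, -1, 2, -2], [0, 0, 0, -1, 2]].
The roots have two lengths (squared-length ratio 2:1); the short ones are alpha_{5}. The associated Dynkin diagram is a chain of 5 nodes with a double edge at one end; the terminal node there is the unique short simple root (B_5), so the type is B_5 (the algebra so(11)).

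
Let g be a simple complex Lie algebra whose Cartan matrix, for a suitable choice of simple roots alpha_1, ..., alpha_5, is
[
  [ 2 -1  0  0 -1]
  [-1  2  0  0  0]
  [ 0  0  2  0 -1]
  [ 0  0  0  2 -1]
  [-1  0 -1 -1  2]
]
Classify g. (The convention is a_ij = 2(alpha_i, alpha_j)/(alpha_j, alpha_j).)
D5

The matrix has rank 5 with 2's on the diagonal. Reading the off-diagonal entries as Dynkin edges (a single edge where a_ij = a_ji = -1; a double or triple edge where a_ij * a_ji = 2 or 3), the diagram is a chain of 3 nodes with a fork of two nodes at one end (D_5). One simple-root ordering that puts it in standard form is (alpha_2, alpha_1, alpha_5, alpha_3, alpha_4). So the algebra is type D_5, i.e. so(10).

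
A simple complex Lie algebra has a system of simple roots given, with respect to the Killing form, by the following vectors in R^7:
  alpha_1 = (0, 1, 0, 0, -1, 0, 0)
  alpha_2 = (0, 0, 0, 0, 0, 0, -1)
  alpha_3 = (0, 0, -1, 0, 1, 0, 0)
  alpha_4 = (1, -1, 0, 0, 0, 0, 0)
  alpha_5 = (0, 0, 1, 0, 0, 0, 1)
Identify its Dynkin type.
Compute the Cartan integers a_ij = 2(alpha_i, alpha_j)/(alpha_j, alpha_j); the resulting 5x5 Cartan matrix is
[[2, 0, -1, -1, 0], [0, 2, 0, 0, -1], [-1, 0, 2, 0, -1], [-1, 0, 0, 2, 0], [0, -2, -1, 0, 2]].
The roots have two lengths (squared-length ratio 2:1); the short ones are alpha_{2}. The associated Dynkin diagram is a chain of 5 nodes with a double edge at one end; the terminal node there is the unique short simple root (B_5), so the type is B_5 (the algebra so(11)).

B_5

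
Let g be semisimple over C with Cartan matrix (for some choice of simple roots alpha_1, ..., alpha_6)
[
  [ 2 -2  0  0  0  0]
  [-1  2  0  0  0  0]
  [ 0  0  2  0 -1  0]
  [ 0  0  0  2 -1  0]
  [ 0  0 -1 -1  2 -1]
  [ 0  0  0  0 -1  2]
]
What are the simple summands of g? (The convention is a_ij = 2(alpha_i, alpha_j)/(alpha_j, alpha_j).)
B_2 (so(5)) ⊕ D_4 (so(8))

The diagram associated to this matrix has two connected components: the simple roots {alpha_1, alpha_2} form a chain of 2 nodes with a double edge at one end; the terminal node there is the unique short simple root (B_2), and {alpha_3, alpha_4, alpha_5, alpha_6} form a chain of 2 nodes with a fork of two nodes at one end (D_4). A semisimple Lie algebra decomposes uniquely as the direct sum of simple ideals, one per connected component of its Dynkin diagram, so g ≅ B_2 ⊕ D_4 (dimension 10 + 28 = 38).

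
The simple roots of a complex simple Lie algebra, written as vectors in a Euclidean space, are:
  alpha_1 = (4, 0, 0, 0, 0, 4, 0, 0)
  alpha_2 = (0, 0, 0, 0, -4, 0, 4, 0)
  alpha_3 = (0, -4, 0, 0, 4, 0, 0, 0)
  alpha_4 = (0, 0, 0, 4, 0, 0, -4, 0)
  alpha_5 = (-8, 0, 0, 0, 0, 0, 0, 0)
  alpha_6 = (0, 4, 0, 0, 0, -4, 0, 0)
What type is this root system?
Compute the Cartan integers a_ij = 2(alpha_i, alpha_j)/(alpha_j, alpha_j); the resulting 6x6 Cartan matrix is
[[2, 0, 0, 0, -1, -1], [0, 2, -1, -1, 0, 0], [0, -1, 2, 0, 0, -1], [0, -1, 0, 2, 0, 0], [-2, 0, 0, 0, 2, 0], [-1, 0, -1, 0, 0, 2]].
The roots have two lengths (squared-length ratio 2:1); the short ones are alpha_{1,2,3,4,6}. The associated Dynkin diagram is a chain of 6 nodes with a double edge at one end; the terminal node there is the unique long simple root (C_6), so the type is C_6 (the algebra sp(12)).

C6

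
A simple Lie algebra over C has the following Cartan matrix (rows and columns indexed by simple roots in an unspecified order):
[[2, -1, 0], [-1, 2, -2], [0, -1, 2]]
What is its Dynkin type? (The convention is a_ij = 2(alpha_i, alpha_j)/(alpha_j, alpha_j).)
The matrix has rank 3 with 2's on the diagonal. Reading the off-diagonal entries as Dynkin edges (a single edge where a_ij = a_ji = -1; a double or triple edge where a_ij * a_ji = 2 or 3), the diagram is a chain of 3 nodes with a double edge at one end; the terminal node there is the unique short simple root (B_3). One simple-root ordering that puts it in standard form is (alpha_1, alpha_2, alpha_3). So the algebra is type B_3, i.e. so(7).

type B_3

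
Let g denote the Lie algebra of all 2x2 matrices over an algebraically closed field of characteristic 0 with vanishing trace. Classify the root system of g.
This is sl(2), which has dimension 2^2 - 1 = 3 and rank 2 - 1 = 1 (a Cartan subalgebra is the diagonal traceless matrices). In the classification of classical Lie algebras, the special linear algebra sl(n+1) has type A_n; here n = 1, so the Dynkin diagram is a chain of 1 nodes with single edges (A_1). Hence the type is A_1.

A_1 (sl(2))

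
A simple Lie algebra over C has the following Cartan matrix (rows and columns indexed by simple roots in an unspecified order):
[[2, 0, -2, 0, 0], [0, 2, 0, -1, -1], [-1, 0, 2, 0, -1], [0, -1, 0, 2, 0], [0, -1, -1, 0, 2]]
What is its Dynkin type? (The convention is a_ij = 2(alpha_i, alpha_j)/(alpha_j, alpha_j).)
The matrix has rank 5 with 2's on the diagonal. Reading the off-diagonal entries as Dynkin edges (a single edge where a_ij = a_ji = -1; a double or triple edge where a_ij * a_ji = 2 or 3), the diagram is a chain of 5 nodes with a double edge at one end; the terminal node there is the unique long simple root (C_5). One simple-root ordering that puts it in standard form is (alpha_4, alpha_2, alpha_5, alpha_3, alpha_1). So the algebra is type C_5, i.e. sp(10).

C_5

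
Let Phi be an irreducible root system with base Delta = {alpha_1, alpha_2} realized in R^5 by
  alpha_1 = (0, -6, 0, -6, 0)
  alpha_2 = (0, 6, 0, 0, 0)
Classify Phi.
type B_2

Compute the Cartan integers a_ij = 2(alpha_i, alpha_j)/(alpha_j, alpha_j); the resulting 2x2 Cartan matrix is
[[2, -2], [-1, 2]].
The roots have two lengths (squared-length ratio 2:1); the short ones are alpha_{2}. The associated Dynkin diagram is a chain of 2 nodes with a double edge at one end; the terminal node there is the unique short simple root (B_2), so the type is B_2 (the algebra so(5)).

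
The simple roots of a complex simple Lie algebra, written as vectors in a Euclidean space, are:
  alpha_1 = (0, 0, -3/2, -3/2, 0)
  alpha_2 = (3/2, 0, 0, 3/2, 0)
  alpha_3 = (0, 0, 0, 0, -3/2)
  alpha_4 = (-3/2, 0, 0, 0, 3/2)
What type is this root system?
B_4 (so(9))

Compute the Cartan integers a_ij = 2(alpha_i, alpha_j)/(alpha_j, alpha_j); the resulting 4x4 Cartan matrix is
[[2, -1, 0, 0], [-1, 2, 0, -1], [0, 0, 2, -1], [0, -1, -2, 2]].
The roots have two lengths (squared-length ratio 2:1); the short ones are alpha_{3}. The associated Dynkin diagram is a chain of 4 nodes with a double edge at one end; the terminal node there is the unique short simple root (B_4), so the type is B_4 (the algebra so(9)).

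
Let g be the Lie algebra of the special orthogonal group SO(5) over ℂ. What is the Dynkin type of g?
B_2

This is so(5) with 5 odd, which has dimension 5(5-1)/2 = 10 and rank (5-1)/2 = 2. In the classification of classical Lie algebras, the orthogonal algebra so(2n+1) in an odd number of variables has type B_n; here n = 2, so the Dynkin diagram is a chain of 2 nodes with a double edge at one end; the terminal node there is the unique short simple root (B_2). Hence the type is B_2.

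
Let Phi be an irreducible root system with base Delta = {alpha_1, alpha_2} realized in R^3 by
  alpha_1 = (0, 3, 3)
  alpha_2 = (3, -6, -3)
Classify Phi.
G2

Compute the Cartan integers a_ij = 2(alpha_i, alpha_j)/(alpha_j, alpha_j); the resulting 2x2 Cartan matrix is
[[2, -1], [-3, 2]].
The roots have two lengths (squared-length ratio 3:1); the short ones are alpha_{1}. The associated Dynkin diagram is two nodes joined by a triple edge (G_2), so the type is G_2.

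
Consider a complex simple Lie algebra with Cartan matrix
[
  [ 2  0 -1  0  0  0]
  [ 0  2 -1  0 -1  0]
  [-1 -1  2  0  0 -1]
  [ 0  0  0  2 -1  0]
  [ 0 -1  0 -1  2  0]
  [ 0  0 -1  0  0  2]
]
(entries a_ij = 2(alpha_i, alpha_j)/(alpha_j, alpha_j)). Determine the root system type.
D6

The matrix has rank 6 with 2's on the diagonal. Reading the off-diagonal entries as Dynkin edges (a single edge where a_ij = a_ji = -1; a double or triple edge where a_ij * a_ji = 2 or 3), the diagram is a chain of 4 nodes with a fork of two nodes at one end (D_6). One simple-root ordering that puts it in standard form is (alpha_4, alpha_5, alpha_2, alpha_3, alpha_6, alpha_1). So the algebra is type D_6, i.e. so(12).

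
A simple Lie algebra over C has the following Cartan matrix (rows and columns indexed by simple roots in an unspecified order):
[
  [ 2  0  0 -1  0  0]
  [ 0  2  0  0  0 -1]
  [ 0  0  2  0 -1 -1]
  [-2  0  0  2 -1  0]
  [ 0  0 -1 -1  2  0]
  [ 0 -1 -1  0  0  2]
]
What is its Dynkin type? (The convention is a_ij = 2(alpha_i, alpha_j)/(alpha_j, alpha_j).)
The matrix has rank 6 with 2's on the diagonal. Reading the off-diagonal entries as Dynkin edges (a single edge where a_ij = a_ji = -1; a double or triple edge where a_ij * a_ji = 2 or 3), the diagram is a chain of 6 nodes with a double edge at one end; the terminal node there is the unique short simple root (B_6). One simple-root ordering that puts it in standard form is (alpha_2, alpha_6, alpha_3, alpha_5, alpha_4, alpha_1). So the algebra is type B_6, i.e. so(13).

B_6 (so(13))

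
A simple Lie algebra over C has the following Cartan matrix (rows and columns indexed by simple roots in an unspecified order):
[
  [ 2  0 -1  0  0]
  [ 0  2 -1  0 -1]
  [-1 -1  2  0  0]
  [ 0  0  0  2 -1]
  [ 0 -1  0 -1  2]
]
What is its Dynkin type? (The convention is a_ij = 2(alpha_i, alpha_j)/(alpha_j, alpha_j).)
A5

The matrix has rank 5 with 2's on the diagonal. Reading the off-diagonal entries as Dynkin edges (a single edge where a_ij = a_ji = -1; a double or triple edge where a_ij * a_ji = 2 or 3), the diagram is a chain of 5 nodes with single edges (A_5). One simple-root ordering that puts it in standard form is (alpha_4, alpha_5, alpha_2, alpha_3, alpha_1). So the algebra is type A_5, i.e. sl(6).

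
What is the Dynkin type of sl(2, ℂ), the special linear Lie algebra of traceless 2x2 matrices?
A1

This is sl(2), which has dimension 2^2 - 1 = 3 and rank 2 - 1 = 1 (a Cartan subalgebra is the diagonal traceless matrices). In the classification of classical Lie algebras, the special linear algebra sl(n+1) has type A_n; here n = 1, so the Dynkin diagram is a chain of 1 nodes with single edges (A_1). Hence the type is A_1.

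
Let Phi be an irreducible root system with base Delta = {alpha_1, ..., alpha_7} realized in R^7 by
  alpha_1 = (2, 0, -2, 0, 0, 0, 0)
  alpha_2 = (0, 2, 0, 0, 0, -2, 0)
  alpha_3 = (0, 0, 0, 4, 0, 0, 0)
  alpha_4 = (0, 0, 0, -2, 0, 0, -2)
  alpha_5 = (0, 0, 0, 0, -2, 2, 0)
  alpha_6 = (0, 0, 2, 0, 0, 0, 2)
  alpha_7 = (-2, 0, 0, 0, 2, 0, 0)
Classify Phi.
C_7 (sp(14))

Compute the Cartan integers a_ij = 2(alpha_i, alpha_j)/(alpha_j, alpha_j); the resulting 7x7 Cartan matrix is
[[2, 0, 0, 0, 0, -1, -1], [0, 2, 0, 0, -1, 0, 0], [0, 0, 2, -2, 0, 0, 0], [0, 0, -1, 2, 0, -1, 0], [0, -1, 0, 0, 2, 0, -1], [-1, 0, 0, -1, 0, 2, 0], [-1, 0, 0, 0, -1, 0, 2]].
The roots have two lengths (squared-length ratio 2:1); the short ones are alpha_{1,2,4,5,6,7}. The associated Dynkin diagram is a chain of 7 nodes with a double edge at one end; the terminal node there is the unique long simple root (C_7), so the type is C_7 (the algebra sp(14)).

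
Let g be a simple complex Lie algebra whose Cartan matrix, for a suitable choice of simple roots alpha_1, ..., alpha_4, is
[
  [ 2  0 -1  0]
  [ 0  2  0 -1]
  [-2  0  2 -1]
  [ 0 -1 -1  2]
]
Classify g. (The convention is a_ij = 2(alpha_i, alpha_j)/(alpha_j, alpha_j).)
The matrix has rank 4 with 2's on the diagonal. Reading the off-diagonal entries as Dynkin edges (a single edge where a_ij = a_ji = -1; a double or triple edge where a_ij * a_ji = 2 or 3), the diagram is a chain of 4 nodes with a double edge at one end; the terminal node there is the unique short simple root (B_4). One simple-root ordering that puts it in standard form is (alpha_2, alpha_4, alpha_3, alpha_1). So the algebra is type B_4, i.e. so(9).

B_4 (so(9))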